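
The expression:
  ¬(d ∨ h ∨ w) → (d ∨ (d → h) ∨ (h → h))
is always true.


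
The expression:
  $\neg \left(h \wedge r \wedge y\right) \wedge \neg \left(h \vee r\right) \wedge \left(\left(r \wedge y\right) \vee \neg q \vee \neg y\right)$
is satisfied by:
  {q: False, y: False, r: False, h: False}
  {y: True, h: False, q: False, r: False}
  {q: True, h: False, y: False, r: False}


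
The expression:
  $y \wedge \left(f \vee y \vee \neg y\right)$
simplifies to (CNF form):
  $y$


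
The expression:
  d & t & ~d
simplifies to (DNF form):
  False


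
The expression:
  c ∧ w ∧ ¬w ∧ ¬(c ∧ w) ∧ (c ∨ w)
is never true.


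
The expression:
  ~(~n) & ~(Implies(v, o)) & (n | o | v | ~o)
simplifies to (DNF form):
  n & v & ~o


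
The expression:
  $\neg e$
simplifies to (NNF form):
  $\neg e$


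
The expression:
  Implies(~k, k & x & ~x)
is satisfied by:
  {k: True}


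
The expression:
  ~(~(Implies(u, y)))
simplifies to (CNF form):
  y | ~u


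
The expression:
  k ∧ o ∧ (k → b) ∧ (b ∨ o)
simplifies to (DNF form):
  b ∧ k ∧ o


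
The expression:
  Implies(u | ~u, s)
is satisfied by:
  {s: True}


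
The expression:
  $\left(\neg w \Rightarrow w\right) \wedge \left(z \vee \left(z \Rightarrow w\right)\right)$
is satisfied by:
  {w: True}


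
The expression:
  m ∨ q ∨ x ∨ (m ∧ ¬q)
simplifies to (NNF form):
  m ∨ q ∨ x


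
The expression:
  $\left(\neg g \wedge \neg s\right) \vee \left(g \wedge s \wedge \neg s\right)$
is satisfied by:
  {g: False, s: False}


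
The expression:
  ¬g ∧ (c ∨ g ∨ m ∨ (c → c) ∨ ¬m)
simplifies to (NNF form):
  ¬g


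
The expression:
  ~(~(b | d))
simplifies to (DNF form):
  b | d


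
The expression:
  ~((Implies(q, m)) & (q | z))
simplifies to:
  (q & ~m) | (~q & ~z)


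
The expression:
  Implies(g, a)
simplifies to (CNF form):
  a | ~g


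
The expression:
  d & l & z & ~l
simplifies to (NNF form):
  False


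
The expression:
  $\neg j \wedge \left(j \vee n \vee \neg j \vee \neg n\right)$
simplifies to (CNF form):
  $\neg j$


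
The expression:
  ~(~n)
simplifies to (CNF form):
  n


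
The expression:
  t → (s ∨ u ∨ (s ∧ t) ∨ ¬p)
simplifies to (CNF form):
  s ∨ u ∨ ¬p ∨ ¬t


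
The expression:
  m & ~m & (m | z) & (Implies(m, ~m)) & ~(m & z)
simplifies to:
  False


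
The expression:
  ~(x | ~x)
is never true.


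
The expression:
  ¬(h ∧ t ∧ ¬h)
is always true.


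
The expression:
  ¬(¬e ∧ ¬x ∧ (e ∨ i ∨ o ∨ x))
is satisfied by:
  {x: True, e: True, i: False, o: False}
  {x: True, o: True, e: True, i: False}
  {x: True, e: True, i: True, o: False}
  {x: True, o: True, e: True, i: True}
  {x: True, i: False, e: False, o: False}
  {x: True, o: True, i: False, e: False}
  {x: True, i: True, e: False, o: False}
  {x: True, o: True, i: True, e: False}
  {e: True, o: False, i: False, x: False}
  {o: True, e: True, i: False, x: False}
  {e: True, i: True, o: False, x: False}
  {o: True, e: True, i: True, x: False}
  {o: False, i: False, e: False, x: False}


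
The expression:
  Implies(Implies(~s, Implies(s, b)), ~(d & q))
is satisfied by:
  {q: False, d: False}
  {d: True, q: False}
  {q: True, d: False}


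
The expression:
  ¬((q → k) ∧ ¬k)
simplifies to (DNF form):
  k ∨ q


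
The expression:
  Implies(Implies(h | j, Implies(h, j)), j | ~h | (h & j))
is always true.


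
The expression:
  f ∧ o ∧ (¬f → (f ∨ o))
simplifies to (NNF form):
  f ∧ o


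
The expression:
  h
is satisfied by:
  {h: True}


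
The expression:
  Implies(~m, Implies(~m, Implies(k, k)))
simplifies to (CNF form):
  True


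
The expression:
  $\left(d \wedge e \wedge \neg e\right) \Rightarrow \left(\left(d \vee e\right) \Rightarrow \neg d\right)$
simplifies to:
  $\text{True}$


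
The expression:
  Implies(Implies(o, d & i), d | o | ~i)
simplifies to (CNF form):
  d | o | ~i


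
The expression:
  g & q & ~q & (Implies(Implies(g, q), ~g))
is never true.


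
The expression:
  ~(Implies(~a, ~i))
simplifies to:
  i & ~a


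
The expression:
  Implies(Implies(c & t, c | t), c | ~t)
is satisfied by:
  {c: True, t: False}
  {t: False, c: False}
  {t: True, c: True}


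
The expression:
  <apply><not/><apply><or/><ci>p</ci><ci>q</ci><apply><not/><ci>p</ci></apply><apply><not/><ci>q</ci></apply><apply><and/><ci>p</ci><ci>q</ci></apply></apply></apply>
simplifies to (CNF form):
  <false/>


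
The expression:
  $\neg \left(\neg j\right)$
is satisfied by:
  {j: True}


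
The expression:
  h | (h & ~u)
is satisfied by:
  {h: True}


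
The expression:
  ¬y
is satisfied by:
  {y: False}


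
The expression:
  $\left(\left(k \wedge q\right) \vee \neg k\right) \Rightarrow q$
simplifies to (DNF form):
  $k \vee q$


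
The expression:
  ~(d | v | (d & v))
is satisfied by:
  {d: False, v: False}


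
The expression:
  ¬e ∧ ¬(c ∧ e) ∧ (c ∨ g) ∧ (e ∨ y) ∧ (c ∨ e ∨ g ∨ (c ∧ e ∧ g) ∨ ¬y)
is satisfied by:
  {y: True, c: True, g: True, e: False}
  {y: True, c: True, g: False, e: False}
  {y: True, g: True, c: False, e: False}


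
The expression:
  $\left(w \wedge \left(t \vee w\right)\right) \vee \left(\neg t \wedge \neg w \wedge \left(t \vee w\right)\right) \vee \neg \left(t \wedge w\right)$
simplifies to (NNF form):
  $\text{True}$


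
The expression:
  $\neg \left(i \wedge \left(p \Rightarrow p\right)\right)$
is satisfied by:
  {i: False}


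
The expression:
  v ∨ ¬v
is always true.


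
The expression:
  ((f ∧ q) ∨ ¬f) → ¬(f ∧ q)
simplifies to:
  ¬f ∨ ¬q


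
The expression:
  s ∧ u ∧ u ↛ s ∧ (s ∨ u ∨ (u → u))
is never true.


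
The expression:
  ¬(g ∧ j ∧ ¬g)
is always true.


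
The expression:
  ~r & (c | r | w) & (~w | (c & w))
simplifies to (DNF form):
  c & ~r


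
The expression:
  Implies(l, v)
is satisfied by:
  {v: True, l: False}
  {l: False, v: False}
  {l: True, v: True}


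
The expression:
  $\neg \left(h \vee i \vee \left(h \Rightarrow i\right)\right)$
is never true.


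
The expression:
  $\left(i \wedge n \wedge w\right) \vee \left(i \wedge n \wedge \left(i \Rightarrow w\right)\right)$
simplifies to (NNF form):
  $i \wedge n \wedge w$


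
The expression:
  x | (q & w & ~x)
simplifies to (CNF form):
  (q | x) & (w | x)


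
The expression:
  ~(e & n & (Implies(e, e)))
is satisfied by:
  {e: False, n: False}
  {n: True, e: False}
  {e: True, n: False}


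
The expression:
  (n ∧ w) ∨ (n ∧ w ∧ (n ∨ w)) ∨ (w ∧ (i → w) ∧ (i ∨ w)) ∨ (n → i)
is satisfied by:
  {i: True, w: True, n: False}
  {i: True, w: False, n: False}
  {w: True, i: False, n: False}
  {i: False, w: False, n: False}
  {i: True, n: True, w: True}
  {i: True, n: True, w: False}
  {n: True, w: True, i: False}


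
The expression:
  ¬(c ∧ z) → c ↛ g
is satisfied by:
  {c: True, z: True, g: False}
  {c: True, g: False, z: False}
  {c: True, z: True, g: True}


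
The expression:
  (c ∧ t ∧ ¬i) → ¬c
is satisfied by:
  {i: True, c: False, t: False}
  {c: False, t: False, i: False}
  {i: True, t: True, c: False}
  {t: True, c: False, i: False}
  {i: True, c: True, t: False}
  {c: True, i: False, t: False}
  {i: True, t: True, c: True}


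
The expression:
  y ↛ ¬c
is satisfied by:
  {c: True, y: True}


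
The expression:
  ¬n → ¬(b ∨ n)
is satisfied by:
  {n: True, b: False}
  {b: False, n: False}
  {b: True, n: True}


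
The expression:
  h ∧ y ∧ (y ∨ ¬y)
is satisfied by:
  {h: True, y: True}


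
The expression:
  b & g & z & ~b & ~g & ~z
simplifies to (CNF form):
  False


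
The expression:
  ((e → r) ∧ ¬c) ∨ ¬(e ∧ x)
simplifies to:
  (r ∧ ¬c) ∨ ¬e ∨ ¬x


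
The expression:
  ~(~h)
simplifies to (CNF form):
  h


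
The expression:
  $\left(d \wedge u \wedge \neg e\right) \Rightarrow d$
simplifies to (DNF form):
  $\text{True}$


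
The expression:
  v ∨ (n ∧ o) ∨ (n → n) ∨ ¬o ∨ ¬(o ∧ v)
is always true.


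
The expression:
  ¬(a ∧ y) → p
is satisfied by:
  {y: True, p: True, a: True}
  {y: True, p: True, a: False}
  {p: True, a: True, y: False}
  {p: True, a: False, y: False}
  {y: True, a: True, p: False}


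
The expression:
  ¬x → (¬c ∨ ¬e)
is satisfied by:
  {x: True, c: False, e: False}
  {c: False, e: False, x: False}
  {e: True, x: True, c: False}
  {e: True, c: False, x: False}
  {x: True, c: True, e: False}
  {c: True, x: False, e: False}
  {e: True, c: True, x: True}


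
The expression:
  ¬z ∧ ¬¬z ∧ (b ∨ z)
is never true.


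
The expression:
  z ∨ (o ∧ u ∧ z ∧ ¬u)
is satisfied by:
  {z: True}


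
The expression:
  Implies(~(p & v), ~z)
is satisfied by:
  {p: True, v: True, z: False}
  {p: True, v: False, z: False}
  {v: True, p: False, z: False}
  {p: False, v: False, z: False}
  {z: True, p: True, v: True}


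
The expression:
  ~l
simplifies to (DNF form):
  ~l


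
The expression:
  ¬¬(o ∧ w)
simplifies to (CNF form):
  o ∧ w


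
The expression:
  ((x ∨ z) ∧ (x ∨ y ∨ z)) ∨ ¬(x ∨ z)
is always true.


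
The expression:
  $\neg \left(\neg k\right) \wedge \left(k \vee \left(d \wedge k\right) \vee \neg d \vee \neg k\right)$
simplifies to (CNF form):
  $k$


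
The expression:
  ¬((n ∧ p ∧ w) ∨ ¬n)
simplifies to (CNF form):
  n ∧ (¬p ∨ ¬w)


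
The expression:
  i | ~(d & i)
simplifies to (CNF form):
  True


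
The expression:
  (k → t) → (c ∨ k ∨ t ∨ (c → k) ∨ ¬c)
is always true.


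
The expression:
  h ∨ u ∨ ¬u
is always true.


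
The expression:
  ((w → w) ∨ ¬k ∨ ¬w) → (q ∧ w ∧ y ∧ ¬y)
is never true.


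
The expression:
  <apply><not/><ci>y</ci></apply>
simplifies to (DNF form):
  <apply><not/><ci>y</ci></apply>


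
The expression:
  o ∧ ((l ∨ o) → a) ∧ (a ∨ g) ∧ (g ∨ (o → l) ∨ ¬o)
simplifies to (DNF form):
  (a ∧ g ∧ o) ∨ (a ∧ l ∧ o)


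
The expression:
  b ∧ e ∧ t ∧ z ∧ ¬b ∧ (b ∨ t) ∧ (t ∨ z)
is never true.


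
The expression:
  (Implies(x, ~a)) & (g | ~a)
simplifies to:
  ~a | (g & ~x)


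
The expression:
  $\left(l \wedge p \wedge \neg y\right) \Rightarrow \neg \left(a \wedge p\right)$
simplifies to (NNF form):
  $y \vee \neg a \vee \neg l \vee \neg p$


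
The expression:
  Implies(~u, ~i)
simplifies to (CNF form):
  u | ~i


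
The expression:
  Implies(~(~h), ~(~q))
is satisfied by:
  {q: True, h: False}
  {h: False, q: False}
  {h: True, q: True}


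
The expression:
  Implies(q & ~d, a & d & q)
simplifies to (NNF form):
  d | ~q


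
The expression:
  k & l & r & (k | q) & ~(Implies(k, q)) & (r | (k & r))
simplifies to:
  k & l & r & ~q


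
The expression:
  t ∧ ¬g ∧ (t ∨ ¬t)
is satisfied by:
  {t: True, g: False}


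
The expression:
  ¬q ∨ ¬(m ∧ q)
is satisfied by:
  {m: False, q: False}
  {q: True, m: False}
  {m: True, q: False}


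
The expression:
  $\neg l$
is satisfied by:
  {l: False}


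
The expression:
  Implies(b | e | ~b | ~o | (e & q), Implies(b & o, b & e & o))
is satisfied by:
  {e: True, o: False, b: False}
  {e: False, o: False, b: False}
  {b: True, e: True, o: False}
  {b: True, e: False, o: False}
  {o: True, e: True, b: False}
  {o: True, e: False, b: False}
  {o: True, b: True, e: True}


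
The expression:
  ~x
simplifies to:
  ~x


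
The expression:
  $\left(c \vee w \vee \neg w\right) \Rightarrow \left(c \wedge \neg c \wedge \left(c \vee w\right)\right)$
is never true.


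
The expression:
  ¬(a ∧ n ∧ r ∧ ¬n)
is always true.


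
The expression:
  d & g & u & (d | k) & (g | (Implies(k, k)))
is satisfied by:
  {u: True, d: True, g: True}


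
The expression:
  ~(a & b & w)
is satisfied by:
  {w: False, a: False, b: False}
  {b: True, w: False, a: False}
  {a: True, w: False, b: False}
  {b: True, a: True, w: False}
  {w: True, b: False, a: False}
  {b: True, w: True, a: False}
  {a: True, w: True, b: False}


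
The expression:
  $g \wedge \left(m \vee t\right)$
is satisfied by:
  {t: True, m: True, g: True}
  {t: True, g: True, m: False}
  {m: True, g: True, t: False}


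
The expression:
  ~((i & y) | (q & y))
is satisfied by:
  {q: False, y: False, i: False}
  {i: True, q: False, y: False}
  {q: True, i: False, y: False}
  {i: True, q: True, y: False}
  {y: True, i: False, q: False}


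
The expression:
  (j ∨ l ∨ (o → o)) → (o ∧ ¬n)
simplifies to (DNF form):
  o ∧ ¬n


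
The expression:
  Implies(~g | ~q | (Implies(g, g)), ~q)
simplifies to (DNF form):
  ~q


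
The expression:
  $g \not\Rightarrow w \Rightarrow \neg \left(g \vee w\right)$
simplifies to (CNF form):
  $w \vee \neg g$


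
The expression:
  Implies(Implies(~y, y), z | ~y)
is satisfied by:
  {z: True, y: False}
  {y: False, z: False}
  {y: True, z: True}


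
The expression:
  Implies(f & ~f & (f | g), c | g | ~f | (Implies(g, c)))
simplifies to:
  True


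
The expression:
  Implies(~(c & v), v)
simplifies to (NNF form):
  v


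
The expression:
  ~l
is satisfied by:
  {l: False}


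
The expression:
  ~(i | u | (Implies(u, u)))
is never true.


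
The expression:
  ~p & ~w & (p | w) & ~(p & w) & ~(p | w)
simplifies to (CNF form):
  False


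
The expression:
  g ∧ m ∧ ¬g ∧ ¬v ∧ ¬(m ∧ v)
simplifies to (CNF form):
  False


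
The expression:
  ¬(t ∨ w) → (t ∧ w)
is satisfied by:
  {t: True, w: True}
  {t: True, w: False}
  {w: True, t: False}


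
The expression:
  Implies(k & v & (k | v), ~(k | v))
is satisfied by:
  {k: False, v: False}
  {v: True, k: False}
  {k: True, v: False}


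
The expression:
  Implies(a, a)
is always true.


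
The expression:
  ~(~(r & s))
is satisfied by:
  {r: True, s: True}


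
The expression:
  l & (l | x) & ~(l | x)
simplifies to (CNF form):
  False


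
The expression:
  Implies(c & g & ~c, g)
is always true.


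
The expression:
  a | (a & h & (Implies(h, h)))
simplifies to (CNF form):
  a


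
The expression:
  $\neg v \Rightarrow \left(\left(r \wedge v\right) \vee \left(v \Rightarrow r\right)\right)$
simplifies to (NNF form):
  $\text{True}$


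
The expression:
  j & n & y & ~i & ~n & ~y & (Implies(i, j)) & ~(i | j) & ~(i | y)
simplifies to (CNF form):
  False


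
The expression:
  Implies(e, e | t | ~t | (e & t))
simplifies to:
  True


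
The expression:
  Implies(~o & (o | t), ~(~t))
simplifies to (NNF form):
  True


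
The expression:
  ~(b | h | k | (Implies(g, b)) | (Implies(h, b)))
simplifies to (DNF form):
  False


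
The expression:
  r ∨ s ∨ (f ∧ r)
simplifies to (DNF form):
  r ∨ s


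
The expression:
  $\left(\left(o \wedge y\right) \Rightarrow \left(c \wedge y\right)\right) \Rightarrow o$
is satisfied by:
  {o: True}


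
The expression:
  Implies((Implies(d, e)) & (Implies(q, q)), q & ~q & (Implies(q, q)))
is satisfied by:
  {d: True, e: False}


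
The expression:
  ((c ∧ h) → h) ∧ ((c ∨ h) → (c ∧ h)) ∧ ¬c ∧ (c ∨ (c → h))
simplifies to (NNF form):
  ¬c ∧ ¬h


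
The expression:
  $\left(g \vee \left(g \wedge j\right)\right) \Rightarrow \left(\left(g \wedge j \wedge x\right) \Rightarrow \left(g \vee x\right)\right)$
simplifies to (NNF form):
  $\text{True}$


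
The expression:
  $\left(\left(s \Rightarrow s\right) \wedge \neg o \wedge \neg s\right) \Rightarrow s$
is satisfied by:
  {o: True, s: True}
  {o: True, s: False}
  {s: True, o: False}


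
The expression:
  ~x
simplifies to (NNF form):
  ~x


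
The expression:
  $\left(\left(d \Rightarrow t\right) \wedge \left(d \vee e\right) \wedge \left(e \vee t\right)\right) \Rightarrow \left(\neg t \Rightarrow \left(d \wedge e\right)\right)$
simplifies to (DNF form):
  $d \vee t \vee \neg e$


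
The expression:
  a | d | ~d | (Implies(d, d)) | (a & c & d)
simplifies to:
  True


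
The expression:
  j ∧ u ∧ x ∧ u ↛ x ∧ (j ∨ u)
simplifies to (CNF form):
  False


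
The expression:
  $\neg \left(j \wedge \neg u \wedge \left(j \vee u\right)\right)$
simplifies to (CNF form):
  $u \vee \neg j$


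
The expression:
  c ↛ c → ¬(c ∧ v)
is always true.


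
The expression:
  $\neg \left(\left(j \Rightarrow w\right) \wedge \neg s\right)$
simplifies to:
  $s \vee \left(j \wedge \neg w\right)$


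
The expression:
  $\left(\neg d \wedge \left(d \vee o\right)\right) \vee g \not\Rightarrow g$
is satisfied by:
  {o: True, d: False}


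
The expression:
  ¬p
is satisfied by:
  {p: False}


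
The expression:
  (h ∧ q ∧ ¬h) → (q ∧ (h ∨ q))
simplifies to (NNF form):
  True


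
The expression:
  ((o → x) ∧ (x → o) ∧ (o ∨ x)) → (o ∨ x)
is always true.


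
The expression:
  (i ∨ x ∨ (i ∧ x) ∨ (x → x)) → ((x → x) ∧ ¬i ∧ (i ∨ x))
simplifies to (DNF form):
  x ∧ ¬i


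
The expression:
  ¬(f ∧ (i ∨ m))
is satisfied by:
  {i: False, f: False, m: False}
  {m: True, i: False, f: False}
  {i: True, m: False, f: False}
  {m: True, i: True, f: False}
  {f: True, m: False, i: False}


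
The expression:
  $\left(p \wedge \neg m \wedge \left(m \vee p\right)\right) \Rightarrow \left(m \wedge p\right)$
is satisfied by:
  {m: True, p: False}
  {p: False, m: False}
  {p: True, m: True}


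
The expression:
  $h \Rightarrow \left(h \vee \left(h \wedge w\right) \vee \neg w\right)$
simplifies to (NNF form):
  $\text{True}$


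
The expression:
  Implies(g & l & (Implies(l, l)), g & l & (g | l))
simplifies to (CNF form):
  True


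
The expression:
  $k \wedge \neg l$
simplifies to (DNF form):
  $k \wedge \neg l$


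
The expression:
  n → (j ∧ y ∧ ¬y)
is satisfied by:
  {n: False}


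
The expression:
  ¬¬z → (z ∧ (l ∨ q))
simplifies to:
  l ∨ q ∨ ¬z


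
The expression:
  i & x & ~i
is never true.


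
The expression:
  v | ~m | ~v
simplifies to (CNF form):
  True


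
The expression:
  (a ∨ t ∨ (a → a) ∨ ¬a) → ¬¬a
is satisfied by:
  {a: True}


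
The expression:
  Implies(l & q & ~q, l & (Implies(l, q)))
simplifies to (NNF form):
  True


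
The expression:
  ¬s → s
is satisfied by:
  {s: True}


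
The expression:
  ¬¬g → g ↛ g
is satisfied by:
  {g: False}


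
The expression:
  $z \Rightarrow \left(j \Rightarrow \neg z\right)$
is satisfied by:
  {z: False, j: False}
  {j: True, z: False}
  {z: True, j: False}


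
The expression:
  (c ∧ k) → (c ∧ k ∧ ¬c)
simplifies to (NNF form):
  ¬c ∨ ¬k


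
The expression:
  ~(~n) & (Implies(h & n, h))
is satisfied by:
  {n: True}


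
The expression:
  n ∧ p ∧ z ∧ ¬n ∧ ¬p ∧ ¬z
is never true.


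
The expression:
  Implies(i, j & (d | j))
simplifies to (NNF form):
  j | ~i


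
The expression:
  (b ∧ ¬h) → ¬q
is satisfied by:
  {h: True, q: False, b: False}
  {h: False, q: False, b: False}
  {b: True, h: True, q: False}
  {b: True, h: False, q: False}
  {q: True, h: True, b: False}
  {q: True, h: False, b: False}
  {q: True, b: True, h: True}


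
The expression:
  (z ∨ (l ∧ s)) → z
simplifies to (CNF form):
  z ∨ ¬l ∨ ¬s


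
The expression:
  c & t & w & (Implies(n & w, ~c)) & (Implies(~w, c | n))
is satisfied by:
  {t: True, c: True, w: True, n: False}


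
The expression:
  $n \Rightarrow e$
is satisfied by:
  {e: True, n: False}
  {n: False, e: False}
  {n: True, e: True}


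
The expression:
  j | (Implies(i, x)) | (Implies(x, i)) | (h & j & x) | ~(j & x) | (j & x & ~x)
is always true.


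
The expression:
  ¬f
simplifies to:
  ¬f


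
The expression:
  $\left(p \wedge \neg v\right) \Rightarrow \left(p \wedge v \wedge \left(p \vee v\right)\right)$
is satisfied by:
  {v: True, p: False}
  {p: False, v: False}
  {p: True, v: True}


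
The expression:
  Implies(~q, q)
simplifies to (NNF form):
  q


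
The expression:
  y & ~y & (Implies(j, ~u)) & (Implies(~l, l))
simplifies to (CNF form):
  False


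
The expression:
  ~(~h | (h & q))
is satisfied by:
  {h: True, q: False}


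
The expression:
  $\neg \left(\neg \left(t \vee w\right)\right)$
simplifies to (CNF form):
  $t \vee w$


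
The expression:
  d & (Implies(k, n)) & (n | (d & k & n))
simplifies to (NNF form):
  d & n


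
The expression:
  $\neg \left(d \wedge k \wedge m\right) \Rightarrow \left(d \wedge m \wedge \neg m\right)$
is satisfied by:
  {m: True, d: True, k: True}


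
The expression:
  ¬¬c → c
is always true.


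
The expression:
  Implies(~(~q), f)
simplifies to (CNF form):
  f | ~q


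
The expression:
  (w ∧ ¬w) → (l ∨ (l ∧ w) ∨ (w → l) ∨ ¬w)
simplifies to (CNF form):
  True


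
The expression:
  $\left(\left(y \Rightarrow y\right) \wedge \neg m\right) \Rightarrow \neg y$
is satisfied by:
  {m: True, y: False}
  {y: False, m: False}
  {y: True, m: True}


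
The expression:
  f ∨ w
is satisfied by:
  {w: True, f: True}
  {w: True, f: False}
  {f: True, w: False}


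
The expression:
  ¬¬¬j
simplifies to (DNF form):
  ¬j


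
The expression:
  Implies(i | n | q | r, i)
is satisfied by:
  {i: True, n: False, q: False, r: False}
  {i: True, r: True, n: False, q: False}
  {i: True, q: True, n: False, r: False}
  {i: True, r: True, q: True, n: False}
  {i: True, n: True, q: False, r: False}
  {i: True, r: True, n: True, q: False}
  {i: True, q: True, n: True, r: False}
  {i: True, r: True, q: True, n: True}
  {r: False, n: False, q: False, i: False}


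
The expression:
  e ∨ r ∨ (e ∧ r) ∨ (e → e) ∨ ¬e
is always true.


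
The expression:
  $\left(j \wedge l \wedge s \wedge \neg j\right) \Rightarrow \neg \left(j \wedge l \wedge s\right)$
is always true.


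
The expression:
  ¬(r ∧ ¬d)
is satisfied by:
  {d: True, r: False}
  {r: False, d: False}
  {r: True, d: True}


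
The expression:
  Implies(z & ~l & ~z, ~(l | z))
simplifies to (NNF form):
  True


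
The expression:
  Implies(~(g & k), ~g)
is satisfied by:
  {k: True, g: False}
  {g: False, k: False}
  {g: True, k: True}


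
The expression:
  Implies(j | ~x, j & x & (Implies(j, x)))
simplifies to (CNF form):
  x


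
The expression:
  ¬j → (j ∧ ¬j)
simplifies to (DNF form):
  j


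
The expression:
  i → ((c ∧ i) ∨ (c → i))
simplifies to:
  True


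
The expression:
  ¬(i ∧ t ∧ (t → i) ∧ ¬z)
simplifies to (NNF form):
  z ∨ ¬i ∨ ¬t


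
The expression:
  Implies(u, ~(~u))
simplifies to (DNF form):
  True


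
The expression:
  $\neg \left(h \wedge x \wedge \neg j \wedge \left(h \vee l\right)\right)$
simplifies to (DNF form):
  $j \vee \neg h \vee \neg x$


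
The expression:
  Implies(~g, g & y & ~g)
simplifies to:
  g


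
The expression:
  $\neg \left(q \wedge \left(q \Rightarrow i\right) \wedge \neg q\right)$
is always true.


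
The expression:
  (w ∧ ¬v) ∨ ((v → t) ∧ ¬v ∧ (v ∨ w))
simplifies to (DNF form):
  w ∧ ¬v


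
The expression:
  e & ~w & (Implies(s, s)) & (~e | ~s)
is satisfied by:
  {e: True, w: False, s: False}


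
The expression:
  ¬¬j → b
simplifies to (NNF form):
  b ∨ ¬j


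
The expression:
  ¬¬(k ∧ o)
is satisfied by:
  {o: True, k: True}


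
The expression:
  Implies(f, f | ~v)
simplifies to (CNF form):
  True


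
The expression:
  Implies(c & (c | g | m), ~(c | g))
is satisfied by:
  {c: False}


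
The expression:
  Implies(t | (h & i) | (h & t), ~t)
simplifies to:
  ~t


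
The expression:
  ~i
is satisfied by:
  {i: False}


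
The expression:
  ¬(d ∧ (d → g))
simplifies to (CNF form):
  ¬d ∨ ¬g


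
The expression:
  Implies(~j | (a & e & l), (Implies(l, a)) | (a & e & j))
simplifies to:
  a | j | ~l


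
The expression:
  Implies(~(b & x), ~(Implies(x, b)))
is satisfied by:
  {x: True}


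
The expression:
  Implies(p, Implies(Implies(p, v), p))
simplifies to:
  True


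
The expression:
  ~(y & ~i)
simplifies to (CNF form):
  i | ~y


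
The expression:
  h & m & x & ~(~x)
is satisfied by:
  {h: True, m: True, x: True}


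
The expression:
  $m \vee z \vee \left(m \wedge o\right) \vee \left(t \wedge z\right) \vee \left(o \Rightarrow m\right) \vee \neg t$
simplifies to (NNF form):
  $m \vee z \vee \neg o \vee \neg t$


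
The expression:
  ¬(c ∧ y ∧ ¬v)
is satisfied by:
  {v: True, c: False, y: False}
  {c: False, y: False, v: False}
  {y: True, v: True, c: False}
  {y: True, c: False, v: False}
  {v: True, c: True, y: False}
  {c: True, v: False, y: False}
  {y: True, c: True, v: True}


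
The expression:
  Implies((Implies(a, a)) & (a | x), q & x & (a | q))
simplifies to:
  (q & x) | (~a & ~x)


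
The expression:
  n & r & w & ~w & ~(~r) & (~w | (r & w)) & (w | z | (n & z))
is never true.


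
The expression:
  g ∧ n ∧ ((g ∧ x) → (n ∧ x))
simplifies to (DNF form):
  g ∧ n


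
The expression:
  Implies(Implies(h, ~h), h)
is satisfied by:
  {h: True}


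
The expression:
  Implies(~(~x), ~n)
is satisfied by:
  {x: False, n: False}
  {n: True, x: False}
  {x: True, n: False}


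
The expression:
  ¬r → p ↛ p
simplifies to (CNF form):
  r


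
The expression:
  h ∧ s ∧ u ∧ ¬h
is never true.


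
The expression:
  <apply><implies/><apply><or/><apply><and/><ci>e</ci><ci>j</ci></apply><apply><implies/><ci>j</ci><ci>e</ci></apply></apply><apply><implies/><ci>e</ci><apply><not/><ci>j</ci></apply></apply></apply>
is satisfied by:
  {e: False, j: False}
  {j: True, e: False}
  {e: True, j: False}


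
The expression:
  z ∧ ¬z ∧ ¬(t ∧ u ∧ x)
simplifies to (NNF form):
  False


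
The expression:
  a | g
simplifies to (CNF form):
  a | g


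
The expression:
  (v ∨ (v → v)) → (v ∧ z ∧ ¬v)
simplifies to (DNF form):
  False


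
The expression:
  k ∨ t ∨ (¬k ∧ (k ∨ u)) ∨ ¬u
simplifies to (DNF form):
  True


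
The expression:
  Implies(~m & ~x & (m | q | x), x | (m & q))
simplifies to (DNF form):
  m | x | ~q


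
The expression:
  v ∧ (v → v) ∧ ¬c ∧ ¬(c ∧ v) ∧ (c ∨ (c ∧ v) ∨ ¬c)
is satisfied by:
  {v: True, c: False}


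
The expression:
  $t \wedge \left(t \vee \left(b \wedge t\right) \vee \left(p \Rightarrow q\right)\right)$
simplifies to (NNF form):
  $t$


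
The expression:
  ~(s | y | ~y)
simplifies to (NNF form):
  False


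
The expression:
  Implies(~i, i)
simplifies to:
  i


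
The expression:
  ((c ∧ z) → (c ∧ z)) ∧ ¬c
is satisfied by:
  {c: False}


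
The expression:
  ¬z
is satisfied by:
  {z: False}


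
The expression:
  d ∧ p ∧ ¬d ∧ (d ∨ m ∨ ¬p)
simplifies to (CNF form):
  False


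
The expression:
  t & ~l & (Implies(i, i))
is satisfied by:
  {t: True, l: False}


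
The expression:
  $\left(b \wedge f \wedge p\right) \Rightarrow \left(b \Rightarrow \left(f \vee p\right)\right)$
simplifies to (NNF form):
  $\text{True}$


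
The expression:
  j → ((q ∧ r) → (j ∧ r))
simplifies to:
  True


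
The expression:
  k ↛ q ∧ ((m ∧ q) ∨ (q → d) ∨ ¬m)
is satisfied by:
  {k: True, q: False}


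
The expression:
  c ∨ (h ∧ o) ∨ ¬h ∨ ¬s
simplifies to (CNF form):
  c ∨ o ∨ ¬h ∨ ¬s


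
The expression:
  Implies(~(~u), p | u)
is always true.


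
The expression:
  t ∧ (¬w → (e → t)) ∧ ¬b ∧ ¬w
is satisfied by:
  {t: True, b: False, w: False}


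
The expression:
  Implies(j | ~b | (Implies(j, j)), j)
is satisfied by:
  {j: True}


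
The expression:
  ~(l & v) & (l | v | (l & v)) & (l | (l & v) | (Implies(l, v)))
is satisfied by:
  {l: True, v: False}
  {v: True, l: False}


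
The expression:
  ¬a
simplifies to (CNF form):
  ¬a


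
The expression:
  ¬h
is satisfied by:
  {h: False}


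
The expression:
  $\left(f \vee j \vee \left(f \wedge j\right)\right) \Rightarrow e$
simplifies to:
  $e \vee \left(\neg f \wedge \neg j\right)$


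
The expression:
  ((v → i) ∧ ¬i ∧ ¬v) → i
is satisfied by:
  {i: True, v: True}
  {i: True, v: False}
  {v: True, i: False}


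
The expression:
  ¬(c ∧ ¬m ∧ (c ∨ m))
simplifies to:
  m ∨ ¬c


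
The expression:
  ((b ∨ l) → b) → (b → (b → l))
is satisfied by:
  {l: True, b: False}
  {b: False, l: False}
  {b: True, l: True}


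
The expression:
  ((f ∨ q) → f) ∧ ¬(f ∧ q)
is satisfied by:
  {q: False}


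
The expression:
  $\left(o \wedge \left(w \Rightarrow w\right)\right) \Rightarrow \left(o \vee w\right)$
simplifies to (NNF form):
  $\text{True}$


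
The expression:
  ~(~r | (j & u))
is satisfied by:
  {r: True, u: False, j: False}
  {r: True, j: True, u: False}
  {r: True, u: True, j: False}


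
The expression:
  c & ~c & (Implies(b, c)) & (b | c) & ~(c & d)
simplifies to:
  False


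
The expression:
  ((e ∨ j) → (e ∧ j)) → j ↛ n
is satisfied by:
  {j: True, n: False, e: False}
  {e: True, j: True, n: False}
  {j: True, n: True, e: False}
  {e: True, n: False, j: False}
  {e: True, n: True, j: False}


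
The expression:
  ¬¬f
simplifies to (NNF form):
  f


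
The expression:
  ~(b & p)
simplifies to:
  ~b | ~p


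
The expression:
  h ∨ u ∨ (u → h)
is always true.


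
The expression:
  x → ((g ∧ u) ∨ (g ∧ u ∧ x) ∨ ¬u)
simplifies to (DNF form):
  g ∨ ¬u ∨ ¬x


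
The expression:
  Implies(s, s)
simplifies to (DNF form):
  True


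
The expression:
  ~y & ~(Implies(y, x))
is never true.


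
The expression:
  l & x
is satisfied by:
  {x: True, l: True}


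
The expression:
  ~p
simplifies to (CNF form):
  ~p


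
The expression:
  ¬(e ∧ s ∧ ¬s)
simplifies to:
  True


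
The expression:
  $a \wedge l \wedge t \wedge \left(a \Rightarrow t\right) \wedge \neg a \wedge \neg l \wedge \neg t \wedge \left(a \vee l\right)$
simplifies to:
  $\text{False}$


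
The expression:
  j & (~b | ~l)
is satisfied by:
  {j: True, l: False, b: False}
  {j: True, b: True, l: False}
  {j: True, l: True, b: False}


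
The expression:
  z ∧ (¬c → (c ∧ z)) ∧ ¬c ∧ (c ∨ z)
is never true.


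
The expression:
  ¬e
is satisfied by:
  {e: False}


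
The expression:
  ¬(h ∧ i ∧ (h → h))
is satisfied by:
  {h: False, i: False}
  {i: True, h: False}
  {h: True, i: False}


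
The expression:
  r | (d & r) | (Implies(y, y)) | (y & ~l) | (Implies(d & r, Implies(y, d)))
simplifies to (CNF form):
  True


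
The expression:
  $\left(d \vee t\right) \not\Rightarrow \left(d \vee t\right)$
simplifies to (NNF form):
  $\text{False}$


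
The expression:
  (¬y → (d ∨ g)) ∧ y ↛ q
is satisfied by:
  {y: True, q: False}


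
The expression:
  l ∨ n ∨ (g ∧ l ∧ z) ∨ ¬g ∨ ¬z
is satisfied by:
  {n: True, l: True, g: False, z: False}
  {n: True, g: False, l: False, z: False}
  {l: True, n: False, g: False, z: False}
  {n: False, g: False, l: False, z: False}
  {z: True, n: True, l: True, g: False}
  {z: True, n: True, g: False, l: False}
  {z: True, l: True, n: False, g: False}
  {z: True, n: False, g: False, l: False}
  {n: True, g: True, l: True, z: False}
  {n: True, g: True, z: False, l: False}
  {g: True, l: True, z: False, n: False}
  {g: True, z: False, l: False, n: False}
  {n: True, g: True, z: True, l: True}
  {n: True, g: True, z: True, l: False}
  {g: True, z: True, l: True, n: False}


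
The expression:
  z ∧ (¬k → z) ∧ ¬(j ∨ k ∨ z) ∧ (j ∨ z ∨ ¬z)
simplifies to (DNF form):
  False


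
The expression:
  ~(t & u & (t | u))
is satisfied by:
  {u: False, t: False}
  {t: True, u: False}
  {u: True, t: False}


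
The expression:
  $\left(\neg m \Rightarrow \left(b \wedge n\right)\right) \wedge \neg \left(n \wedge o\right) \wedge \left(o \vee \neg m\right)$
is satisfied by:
  {b: True, m: True, o: True, n: False}
  {m: True, o: True, n: False, b: False}
  {b: True, n: True, o: False, m: False}


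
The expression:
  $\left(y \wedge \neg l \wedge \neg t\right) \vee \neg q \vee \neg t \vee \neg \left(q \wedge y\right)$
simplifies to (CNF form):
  $\neg q \vee \neg t \vee \neg y$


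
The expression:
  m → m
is always true.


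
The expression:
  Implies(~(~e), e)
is always true.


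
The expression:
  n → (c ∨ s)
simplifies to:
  c ∨ s ∨ ¬n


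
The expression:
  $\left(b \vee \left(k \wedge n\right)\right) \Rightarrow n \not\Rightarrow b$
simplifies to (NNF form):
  $\neg b$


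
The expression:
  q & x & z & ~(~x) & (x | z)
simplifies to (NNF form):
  q & x & z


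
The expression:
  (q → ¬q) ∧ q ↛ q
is never true.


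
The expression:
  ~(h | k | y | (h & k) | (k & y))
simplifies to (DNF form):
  ~h & ~k & ~y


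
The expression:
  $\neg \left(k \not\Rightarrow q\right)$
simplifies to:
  $q \vee \neg k$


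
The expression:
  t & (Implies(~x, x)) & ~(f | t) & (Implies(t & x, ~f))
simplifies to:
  False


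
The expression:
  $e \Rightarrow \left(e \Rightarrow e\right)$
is always true.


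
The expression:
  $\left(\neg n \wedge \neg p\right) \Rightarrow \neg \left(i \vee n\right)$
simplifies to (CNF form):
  $n \vee p \vee \neg i$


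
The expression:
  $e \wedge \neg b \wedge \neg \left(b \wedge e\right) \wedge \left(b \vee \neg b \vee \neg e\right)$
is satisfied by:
  {e: True, b: False}


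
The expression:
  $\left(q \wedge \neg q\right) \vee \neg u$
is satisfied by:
  {u: False}


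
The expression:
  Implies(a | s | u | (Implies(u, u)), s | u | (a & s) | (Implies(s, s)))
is always true.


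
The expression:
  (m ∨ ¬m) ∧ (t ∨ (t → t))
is always true.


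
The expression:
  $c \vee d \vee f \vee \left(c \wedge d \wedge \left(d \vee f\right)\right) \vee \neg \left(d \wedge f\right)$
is always true.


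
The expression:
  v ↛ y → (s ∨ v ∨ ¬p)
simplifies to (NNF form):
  True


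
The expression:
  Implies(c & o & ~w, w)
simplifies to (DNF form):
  w | ~c | ~o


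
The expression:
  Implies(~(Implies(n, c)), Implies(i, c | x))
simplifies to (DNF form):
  c | x | ~i | ~n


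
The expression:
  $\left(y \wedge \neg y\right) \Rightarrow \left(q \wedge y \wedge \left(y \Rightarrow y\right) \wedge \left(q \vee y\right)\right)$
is always true.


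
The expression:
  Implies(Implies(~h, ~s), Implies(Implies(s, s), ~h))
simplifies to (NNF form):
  ~h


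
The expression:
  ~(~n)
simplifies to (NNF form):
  n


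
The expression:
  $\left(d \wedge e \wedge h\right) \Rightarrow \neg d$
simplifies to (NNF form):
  $\neg d \vee \neg e \vee \neg h$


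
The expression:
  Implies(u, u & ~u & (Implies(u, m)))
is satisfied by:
  {u: False}


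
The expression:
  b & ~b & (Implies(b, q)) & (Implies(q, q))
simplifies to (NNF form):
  False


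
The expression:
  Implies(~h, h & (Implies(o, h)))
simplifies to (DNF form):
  h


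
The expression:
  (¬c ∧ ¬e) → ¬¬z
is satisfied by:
  {c: True, z: True, e: True}
  {c: True, z: True, e: False}
  {c: True, e: True, z: False}
  {c: True, e: False, z: False}
  {z: True, e: True, c: False}
  {z: True, e: False, c: False}
  {e: True, z: False, c: False}


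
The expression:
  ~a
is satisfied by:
  {a: False}


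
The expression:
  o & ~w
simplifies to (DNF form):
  o & ~w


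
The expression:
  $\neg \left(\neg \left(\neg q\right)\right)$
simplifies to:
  $\neg q$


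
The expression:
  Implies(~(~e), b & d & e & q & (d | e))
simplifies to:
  ~e | (b & d & q)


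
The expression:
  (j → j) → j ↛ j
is never true.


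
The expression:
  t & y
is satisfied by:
  {t: True, y: True}


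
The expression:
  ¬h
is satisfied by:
  {h: False}


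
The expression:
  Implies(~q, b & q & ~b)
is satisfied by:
  {q: True}


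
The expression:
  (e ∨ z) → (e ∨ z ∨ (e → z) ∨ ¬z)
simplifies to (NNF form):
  True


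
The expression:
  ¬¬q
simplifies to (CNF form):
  q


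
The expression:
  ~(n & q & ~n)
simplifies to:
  True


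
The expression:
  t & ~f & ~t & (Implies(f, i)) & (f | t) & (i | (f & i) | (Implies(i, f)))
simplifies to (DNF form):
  False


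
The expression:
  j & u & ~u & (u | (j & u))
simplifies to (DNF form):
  False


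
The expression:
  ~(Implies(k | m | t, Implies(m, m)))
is never true.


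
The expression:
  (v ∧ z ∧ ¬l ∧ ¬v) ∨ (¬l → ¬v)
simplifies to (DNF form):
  l ∨ ¬v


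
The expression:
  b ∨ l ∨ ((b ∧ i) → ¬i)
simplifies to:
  True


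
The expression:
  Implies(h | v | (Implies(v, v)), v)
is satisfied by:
  {v: True}


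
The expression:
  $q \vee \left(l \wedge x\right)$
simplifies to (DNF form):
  $q \vee \left(l \wedge x\right)$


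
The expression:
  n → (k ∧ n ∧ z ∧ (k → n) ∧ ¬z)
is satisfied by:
  {n: False}


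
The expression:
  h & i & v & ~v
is never true.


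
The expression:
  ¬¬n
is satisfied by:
  {n: True}


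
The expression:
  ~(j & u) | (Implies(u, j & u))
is always true.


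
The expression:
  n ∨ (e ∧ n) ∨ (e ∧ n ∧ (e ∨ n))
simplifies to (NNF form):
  n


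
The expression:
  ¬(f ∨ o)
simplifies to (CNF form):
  ¬f ∧ ¬o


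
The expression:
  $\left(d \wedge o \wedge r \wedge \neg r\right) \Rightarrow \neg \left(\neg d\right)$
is always true.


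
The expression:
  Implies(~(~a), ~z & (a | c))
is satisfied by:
  {z: False, a: False}
  {a: True, z: False}
  {z: True, a: False}


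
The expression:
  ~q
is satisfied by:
  {q: False}


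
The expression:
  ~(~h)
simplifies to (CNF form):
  h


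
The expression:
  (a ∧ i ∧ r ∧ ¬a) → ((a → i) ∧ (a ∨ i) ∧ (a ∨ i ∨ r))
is always true.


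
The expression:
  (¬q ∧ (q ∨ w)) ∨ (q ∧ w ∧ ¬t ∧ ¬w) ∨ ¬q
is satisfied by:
  {q: False}
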